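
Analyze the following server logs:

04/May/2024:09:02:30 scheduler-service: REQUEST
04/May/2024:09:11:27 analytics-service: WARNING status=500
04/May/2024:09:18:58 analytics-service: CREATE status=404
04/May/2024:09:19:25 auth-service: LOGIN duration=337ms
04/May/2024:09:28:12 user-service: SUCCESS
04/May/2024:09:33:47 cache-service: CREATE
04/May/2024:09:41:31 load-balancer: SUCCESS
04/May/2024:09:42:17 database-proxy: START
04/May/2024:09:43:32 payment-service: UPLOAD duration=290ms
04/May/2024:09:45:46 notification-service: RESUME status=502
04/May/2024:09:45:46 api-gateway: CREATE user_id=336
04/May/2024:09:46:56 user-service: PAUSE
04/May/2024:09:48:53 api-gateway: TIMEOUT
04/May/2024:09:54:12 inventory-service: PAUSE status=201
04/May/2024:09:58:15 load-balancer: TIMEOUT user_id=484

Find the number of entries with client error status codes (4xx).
1

To find matching entries:

1. Pattern to match: client error status codes (4xx)
2. Scan each log entry for the pattern
3. Count matches: 1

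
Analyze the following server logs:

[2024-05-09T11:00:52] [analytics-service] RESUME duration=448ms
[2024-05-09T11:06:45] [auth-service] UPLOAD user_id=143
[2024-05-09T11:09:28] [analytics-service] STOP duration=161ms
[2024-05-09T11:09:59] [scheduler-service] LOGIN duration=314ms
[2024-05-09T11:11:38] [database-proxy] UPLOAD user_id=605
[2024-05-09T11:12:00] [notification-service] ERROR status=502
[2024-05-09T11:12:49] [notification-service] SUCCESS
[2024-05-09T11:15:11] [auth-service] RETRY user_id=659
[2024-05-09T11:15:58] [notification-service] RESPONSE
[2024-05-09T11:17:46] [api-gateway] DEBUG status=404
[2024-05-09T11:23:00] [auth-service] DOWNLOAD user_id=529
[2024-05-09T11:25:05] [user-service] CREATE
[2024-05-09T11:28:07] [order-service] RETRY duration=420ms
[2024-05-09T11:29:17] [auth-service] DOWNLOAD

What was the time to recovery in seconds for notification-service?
49

To calculate recovery time:

1. Find ERROR event for notification-service: 2024-05-09T11:12:00
2. Find next SUCCESS event for notification-service: 2024-05-09T11:12:49
3. Recovery time: 2024-05-09T11:12:49 - 2024-05-09T11:12:00 = 49 seconds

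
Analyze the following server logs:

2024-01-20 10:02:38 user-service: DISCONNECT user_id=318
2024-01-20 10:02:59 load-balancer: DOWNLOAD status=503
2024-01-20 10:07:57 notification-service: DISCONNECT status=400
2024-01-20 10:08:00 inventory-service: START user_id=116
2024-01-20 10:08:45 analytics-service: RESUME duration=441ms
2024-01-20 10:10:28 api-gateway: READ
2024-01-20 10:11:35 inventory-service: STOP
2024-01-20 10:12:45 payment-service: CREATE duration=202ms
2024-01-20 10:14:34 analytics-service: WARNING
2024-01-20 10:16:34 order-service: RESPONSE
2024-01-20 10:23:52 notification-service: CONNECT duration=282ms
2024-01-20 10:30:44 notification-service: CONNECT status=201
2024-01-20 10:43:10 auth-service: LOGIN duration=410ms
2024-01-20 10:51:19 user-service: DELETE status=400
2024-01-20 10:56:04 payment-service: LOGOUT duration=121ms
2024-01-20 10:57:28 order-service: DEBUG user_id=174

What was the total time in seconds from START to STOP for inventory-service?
215

To calculate state duration:

1. Find START event for inventory-service: 2024-01-20 10:08:00
2. Find STOP event for inventory-service: 2024-01-20 10:11:35
3. Calculate duration: 2024-01-20 10:11:35 - 2024-01-20 10:08:00 = 215 seconds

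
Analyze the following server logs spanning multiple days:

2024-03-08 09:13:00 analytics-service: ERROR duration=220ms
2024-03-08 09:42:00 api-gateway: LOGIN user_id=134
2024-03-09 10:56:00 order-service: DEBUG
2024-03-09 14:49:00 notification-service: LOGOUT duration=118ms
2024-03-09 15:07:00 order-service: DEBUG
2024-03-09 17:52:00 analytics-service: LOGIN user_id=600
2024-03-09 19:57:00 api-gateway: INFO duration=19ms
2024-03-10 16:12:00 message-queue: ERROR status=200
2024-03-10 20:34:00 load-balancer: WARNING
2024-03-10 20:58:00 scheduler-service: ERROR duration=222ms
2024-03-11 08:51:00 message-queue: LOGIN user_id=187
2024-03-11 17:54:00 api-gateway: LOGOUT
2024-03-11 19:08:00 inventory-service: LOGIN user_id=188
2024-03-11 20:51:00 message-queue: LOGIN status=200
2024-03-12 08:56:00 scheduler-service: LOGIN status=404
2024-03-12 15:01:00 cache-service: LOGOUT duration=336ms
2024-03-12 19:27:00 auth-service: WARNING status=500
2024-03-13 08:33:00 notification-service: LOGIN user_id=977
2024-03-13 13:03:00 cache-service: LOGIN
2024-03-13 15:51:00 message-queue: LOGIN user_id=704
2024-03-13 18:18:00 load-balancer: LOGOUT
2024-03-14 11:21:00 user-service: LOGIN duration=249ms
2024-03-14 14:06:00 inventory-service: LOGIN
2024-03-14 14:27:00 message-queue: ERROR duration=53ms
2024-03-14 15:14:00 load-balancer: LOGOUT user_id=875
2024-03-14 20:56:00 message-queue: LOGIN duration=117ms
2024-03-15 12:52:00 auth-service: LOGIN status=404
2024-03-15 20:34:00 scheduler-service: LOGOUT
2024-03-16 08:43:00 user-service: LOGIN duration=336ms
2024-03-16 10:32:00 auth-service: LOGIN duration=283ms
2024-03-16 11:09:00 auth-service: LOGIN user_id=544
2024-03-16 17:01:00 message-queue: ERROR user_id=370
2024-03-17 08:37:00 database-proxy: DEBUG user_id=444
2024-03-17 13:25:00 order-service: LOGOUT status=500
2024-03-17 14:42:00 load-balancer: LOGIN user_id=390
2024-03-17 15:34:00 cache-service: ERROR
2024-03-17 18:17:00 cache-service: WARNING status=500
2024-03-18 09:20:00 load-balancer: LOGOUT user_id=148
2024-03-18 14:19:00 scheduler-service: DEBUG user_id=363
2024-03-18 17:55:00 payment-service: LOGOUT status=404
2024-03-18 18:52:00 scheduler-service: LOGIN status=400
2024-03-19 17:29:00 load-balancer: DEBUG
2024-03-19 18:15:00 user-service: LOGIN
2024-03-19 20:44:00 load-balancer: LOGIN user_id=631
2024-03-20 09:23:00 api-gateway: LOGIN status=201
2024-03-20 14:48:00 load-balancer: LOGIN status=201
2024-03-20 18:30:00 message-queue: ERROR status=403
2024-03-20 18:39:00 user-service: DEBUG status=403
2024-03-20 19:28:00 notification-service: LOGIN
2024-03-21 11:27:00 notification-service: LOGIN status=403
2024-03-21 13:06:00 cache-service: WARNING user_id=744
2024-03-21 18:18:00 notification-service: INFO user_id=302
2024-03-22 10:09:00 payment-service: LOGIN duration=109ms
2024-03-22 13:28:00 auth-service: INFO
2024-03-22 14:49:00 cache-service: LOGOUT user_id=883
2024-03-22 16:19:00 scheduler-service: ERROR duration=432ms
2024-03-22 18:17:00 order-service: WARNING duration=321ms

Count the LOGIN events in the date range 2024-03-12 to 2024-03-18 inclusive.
13

To filter by date range:

1. Date range: 2024-03-12 through 2024-03-18, both dates inclusive
2. Filter for LOGIN events whose date falls in this range
3. Count matching events: 13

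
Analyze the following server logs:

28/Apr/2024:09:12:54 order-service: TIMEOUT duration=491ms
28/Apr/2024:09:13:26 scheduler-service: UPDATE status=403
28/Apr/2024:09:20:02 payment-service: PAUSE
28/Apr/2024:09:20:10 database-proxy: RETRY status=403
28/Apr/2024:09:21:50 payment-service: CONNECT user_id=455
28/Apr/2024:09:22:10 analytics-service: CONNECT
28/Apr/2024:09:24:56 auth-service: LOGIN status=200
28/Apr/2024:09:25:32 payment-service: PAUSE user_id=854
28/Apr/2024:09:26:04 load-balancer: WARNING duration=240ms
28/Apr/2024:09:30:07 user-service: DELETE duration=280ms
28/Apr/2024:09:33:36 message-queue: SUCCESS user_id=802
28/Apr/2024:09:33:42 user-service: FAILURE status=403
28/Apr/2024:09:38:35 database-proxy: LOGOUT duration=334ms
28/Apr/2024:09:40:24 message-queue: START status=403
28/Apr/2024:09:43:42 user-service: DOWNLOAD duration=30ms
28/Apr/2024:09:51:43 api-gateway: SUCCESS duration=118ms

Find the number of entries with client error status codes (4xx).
4

To find matching entries:

1. Pattern to match: client error status codes (4xx)
2. Scan each log entry for the pattern
3. Count matches: 4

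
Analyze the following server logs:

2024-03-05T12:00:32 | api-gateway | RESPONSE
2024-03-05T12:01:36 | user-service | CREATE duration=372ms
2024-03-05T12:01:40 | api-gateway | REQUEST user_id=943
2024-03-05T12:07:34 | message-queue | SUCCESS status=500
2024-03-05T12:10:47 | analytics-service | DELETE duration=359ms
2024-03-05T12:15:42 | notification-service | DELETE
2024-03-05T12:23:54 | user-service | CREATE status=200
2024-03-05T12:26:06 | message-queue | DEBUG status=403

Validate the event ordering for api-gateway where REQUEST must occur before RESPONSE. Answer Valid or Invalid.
Invalid

To validate ordering:

1. Required order: REQUEST → RESPONSE
2. Rule: REQUEST must occur before RESPONSE
3. Check actual order of events for api-gateway
4. Result: Invalid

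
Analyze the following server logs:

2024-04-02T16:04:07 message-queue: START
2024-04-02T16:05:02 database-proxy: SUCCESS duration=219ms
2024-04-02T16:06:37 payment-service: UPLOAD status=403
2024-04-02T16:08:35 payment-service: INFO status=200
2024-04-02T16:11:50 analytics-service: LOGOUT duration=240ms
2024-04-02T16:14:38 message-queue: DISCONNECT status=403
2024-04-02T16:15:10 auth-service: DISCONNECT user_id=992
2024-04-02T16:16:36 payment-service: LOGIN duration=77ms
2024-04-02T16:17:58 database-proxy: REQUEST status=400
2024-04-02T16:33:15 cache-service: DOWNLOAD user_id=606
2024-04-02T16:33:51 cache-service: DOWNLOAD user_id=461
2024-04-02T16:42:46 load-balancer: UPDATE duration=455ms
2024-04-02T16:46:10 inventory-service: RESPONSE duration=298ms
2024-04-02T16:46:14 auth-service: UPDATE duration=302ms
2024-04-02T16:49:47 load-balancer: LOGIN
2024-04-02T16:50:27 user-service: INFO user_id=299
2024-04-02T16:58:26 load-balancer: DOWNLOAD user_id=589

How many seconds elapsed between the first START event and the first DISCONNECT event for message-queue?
631

To find the time between events:

1. Locate the first START event for message-queue: 2024-04-02T16:04:07
2. Locate the first DISCONNECT event for message-queue: 2024-04-02T16:14:38
3. Calculate the difference: 2024-04-02T16:14:38 - 2024-04-02T16:04:07 = 631 seconds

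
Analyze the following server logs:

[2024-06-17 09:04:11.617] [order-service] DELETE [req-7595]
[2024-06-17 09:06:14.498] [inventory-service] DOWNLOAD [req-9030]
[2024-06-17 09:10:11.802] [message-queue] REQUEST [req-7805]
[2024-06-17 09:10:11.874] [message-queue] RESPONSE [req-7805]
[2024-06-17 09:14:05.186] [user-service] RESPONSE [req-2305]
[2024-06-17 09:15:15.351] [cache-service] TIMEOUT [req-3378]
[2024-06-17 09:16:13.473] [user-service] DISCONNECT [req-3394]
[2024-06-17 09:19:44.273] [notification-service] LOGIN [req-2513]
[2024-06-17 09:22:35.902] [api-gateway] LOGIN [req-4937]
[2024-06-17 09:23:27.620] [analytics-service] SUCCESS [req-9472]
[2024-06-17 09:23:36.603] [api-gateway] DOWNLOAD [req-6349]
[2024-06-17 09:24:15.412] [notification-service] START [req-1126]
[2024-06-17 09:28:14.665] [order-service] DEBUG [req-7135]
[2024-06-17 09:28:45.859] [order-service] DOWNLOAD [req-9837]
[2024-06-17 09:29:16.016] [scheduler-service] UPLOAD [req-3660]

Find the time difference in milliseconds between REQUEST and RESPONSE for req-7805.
72

To calculate latency:

1. Find REQUEST with id req-7805: 2024-06-17 09:10:11.802
2. Find RESPONSE with id req-7805: 2024-06-17 09:10:11.874
3. Latency: 2024-06-17 09:10:11.874 - 2024-06-17 09:10:11.802 = 72ms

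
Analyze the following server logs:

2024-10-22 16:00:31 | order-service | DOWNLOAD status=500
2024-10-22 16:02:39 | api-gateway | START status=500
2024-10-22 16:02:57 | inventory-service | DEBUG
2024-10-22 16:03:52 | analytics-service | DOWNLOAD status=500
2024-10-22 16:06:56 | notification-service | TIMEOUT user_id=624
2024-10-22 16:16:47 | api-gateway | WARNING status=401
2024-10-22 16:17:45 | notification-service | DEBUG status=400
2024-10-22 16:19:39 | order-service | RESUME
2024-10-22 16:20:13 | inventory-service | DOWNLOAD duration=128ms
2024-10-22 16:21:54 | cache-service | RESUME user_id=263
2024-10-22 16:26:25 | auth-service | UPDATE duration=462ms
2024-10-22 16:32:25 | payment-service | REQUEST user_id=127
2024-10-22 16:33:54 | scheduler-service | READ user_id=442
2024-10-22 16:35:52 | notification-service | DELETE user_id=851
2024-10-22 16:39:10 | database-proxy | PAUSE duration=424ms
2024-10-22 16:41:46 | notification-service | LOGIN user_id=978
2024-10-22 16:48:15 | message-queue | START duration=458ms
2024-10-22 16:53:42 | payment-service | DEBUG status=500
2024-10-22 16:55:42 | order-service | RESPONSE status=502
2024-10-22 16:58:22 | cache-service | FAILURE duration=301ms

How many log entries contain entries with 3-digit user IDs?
6

To find matching entries:

1. Pattern to match: entries with 3-digit user IDs
2. Scan each log entry for the pattern
3. Count matches: 6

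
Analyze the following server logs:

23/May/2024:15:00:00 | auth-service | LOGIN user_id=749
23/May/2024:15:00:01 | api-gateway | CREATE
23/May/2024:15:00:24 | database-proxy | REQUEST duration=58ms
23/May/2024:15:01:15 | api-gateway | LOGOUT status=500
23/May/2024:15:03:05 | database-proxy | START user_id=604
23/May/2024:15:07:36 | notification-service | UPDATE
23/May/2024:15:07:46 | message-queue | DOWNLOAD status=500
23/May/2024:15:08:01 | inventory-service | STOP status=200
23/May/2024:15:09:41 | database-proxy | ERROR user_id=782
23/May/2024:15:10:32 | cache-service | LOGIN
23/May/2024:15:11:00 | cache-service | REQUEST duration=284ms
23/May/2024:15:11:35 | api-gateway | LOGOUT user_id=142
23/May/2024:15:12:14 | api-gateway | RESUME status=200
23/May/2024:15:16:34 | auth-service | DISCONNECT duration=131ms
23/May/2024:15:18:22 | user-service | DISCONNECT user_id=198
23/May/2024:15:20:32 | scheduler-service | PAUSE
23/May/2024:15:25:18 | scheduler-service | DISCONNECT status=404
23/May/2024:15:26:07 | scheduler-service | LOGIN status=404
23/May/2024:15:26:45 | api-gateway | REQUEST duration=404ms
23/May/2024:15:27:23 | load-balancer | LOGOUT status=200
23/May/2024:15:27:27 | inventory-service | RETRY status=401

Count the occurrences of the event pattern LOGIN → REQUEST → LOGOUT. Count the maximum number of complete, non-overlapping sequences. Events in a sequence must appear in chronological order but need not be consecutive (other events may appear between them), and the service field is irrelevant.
3

To count sequences:

1. Look for pattern: LOGIN → REQUEST → LOGOUT
2. Greedily scan the log in chronological order, matching each sequence element in turn (ignoring service)
3. Each time the full pattern completes, increment the count and restart matching from the next event
4. Complete non-overlapping sequences found: 3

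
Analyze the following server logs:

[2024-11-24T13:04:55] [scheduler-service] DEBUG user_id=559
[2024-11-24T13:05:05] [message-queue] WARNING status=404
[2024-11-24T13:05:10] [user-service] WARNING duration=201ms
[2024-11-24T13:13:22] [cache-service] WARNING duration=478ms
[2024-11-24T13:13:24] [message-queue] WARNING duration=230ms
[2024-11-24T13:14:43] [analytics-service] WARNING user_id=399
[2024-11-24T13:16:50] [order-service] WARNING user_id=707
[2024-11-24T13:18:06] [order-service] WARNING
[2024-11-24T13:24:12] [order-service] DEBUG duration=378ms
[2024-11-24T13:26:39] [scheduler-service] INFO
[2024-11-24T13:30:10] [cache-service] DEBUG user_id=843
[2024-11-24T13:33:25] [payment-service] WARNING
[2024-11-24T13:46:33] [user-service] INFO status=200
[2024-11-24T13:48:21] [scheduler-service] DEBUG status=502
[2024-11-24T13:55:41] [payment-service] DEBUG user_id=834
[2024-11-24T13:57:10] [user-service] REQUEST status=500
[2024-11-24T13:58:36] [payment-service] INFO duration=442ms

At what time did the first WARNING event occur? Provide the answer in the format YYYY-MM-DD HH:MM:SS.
2024-11-24 13:05:05

To find the first event:

1. Filter for all WARNING events
2. Sort by timestamp
3. Select the first one
4. Timestamp: 2024-11-24 13:05:05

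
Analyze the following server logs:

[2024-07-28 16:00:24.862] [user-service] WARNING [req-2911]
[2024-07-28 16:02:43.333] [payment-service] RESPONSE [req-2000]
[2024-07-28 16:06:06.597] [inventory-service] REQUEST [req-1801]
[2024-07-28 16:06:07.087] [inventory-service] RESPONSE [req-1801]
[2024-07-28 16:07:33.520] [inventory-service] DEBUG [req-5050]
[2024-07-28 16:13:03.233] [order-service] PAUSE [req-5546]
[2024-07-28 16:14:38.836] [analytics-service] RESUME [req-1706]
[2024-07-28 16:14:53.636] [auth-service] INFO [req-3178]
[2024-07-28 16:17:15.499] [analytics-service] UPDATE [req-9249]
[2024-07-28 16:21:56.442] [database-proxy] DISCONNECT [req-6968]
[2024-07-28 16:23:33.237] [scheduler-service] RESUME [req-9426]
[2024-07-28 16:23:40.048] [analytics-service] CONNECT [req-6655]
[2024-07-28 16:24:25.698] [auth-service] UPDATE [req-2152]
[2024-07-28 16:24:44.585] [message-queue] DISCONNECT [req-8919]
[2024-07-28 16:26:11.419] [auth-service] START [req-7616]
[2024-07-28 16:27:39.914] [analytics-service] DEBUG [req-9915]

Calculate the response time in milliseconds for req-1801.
490

To calculate latency:

1. Find REQUEST with id req-1801: 2024-07-28 16:06:06.597
2. Find RESPONSE with id req-1801: 2024-07-28 16:06:07.087
3. Latency: 2024-07-28 16:06:07.087 - 2024-07-28 16:06:06.597 = 490ms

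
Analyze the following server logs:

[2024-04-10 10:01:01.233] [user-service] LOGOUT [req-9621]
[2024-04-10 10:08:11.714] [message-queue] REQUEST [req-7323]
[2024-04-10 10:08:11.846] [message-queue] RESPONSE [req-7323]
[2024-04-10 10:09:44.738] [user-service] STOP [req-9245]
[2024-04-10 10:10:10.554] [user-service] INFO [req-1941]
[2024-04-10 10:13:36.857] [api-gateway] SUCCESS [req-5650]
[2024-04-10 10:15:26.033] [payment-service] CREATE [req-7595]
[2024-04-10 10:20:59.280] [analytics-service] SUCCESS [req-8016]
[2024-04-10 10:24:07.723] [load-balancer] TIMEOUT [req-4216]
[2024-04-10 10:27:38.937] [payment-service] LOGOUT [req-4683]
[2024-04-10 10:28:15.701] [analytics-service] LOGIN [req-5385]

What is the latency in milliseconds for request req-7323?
132

To calculate latency:

1. Find REQUEST with id req-7323: 2024-04-10 10:08:11.714
2. Find RESPONSE with id req-7323: 2024-04-10 10:08:11.846
3. Latency: 2024-04-10 10:08:11.846 - 2024-04-10 10:08:11.714 = 132ms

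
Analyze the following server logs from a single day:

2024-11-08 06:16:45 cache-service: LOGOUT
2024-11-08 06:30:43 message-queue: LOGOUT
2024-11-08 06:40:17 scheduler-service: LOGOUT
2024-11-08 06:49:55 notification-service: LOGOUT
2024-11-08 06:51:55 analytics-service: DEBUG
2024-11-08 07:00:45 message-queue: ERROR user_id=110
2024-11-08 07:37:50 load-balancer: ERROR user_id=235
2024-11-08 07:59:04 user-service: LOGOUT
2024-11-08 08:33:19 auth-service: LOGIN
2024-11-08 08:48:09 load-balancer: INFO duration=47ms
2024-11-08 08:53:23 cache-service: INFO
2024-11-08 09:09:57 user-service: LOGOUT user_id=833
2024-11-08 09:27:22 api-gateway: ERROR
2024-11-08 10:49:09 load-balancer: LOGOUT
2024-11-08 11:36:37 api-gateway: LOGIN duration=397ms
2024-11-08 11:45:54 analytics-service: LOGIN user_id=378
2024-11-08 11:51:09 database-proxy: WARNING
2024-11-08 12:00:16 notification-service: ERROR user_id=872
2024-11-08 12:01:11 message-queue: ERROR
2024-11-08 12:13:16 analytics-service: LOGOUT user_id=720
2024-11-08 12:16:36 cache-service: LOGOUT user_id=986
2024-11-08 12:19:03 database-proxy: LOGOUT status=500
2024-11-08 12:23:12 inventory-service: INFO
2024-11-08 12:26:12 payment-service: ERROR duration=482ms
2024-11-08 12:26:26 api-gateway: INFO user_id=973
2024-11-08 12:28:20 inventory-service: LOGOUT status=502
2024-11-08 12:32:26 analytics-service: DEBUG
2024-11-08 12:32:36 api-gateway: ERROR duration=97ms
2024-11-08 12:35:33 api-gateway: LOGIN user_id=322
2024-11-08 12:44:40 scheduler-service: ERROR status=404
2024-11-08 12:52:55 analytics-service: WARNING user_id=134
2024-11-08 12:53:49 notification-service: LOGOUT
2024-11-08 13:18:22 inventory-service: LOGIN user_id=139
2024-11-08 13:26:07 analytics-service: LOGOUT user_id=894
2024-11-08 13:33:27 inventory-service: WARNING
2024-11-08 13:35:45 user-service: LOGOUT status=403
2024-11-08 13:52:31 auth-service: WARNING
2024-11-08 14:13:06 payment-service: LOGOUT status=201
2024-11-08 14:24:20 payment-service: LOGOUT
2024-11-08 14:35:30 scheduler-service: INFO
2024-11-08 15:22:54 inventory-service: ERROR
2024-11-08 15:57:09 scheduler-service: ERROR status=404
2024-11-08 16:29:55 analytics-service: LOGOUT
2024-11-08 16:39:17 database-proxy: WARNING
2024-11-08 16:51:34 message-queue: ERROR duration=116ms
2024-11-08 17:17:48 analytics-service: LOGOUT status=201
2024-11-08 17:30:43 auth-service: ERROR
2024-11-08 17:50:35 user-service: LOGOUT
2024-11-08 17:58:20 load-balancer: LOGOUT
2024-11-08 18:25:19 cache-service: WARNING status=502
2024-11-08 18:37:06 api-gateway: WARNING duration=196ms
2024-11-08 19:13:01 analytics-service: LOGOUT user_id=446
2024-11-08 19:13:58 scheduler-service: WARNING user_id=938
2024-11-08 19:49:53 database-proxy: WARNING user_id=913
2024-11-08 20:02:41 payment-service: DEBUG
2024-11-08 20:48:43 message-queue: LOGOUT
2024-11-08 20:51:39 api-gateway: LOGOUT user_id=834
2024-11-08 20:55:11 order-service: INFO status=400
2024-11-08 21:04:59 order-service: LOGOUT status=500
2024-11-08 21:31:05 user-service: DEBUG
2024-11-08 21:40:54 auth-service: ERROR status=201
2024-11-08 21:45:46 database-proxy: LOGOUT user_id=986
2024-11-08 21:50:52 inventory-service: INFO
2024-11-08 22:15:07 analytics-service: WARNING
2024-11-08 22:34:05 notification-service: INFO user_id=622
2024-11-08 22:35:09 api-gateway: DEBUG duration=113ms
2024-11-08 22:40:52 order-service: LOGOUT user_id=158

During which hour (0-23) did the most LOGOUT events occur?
12

To find the peak hour:

1. Group all LOGOUT events by hour
2. Count events in each hour
3. Find hour with maximum count
4. Peak hour: 12 (with 5 events)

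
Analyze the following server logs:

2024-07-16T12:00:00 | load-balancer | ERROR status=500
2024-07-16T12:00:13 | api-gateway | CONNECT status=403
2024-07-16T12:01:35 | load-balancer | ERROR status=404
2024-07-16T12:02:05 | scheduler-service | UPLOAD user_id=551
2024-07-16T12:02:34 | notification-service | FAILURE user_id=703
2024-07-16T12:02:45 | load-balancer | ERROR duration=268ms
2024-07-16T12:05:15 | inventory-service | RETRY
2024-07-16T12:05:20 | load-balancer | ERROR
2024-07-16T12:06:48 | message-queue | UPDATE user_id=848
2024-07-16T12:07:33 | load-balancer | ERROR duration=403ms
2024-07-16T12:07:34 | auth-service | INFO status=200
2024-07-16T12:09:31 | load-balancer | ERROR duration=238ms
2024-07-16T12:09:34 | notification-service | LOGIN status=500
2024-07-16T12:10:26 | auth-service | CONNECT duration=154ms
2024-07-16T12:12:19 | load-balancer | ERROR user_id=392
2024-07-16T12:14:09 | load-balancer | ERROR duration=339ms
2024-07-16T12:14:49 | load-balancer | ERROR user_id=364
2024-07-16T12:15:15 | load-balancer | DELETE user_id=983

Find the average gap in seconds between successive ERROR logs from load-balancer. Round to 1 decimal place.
111.1

To calculate average interval:

1. Find all ERROR events for load-balancer in order
2. Calculate time gaps between consecutive events
3. Compute mean of gaps: 889 / 8 = 111.1 seconds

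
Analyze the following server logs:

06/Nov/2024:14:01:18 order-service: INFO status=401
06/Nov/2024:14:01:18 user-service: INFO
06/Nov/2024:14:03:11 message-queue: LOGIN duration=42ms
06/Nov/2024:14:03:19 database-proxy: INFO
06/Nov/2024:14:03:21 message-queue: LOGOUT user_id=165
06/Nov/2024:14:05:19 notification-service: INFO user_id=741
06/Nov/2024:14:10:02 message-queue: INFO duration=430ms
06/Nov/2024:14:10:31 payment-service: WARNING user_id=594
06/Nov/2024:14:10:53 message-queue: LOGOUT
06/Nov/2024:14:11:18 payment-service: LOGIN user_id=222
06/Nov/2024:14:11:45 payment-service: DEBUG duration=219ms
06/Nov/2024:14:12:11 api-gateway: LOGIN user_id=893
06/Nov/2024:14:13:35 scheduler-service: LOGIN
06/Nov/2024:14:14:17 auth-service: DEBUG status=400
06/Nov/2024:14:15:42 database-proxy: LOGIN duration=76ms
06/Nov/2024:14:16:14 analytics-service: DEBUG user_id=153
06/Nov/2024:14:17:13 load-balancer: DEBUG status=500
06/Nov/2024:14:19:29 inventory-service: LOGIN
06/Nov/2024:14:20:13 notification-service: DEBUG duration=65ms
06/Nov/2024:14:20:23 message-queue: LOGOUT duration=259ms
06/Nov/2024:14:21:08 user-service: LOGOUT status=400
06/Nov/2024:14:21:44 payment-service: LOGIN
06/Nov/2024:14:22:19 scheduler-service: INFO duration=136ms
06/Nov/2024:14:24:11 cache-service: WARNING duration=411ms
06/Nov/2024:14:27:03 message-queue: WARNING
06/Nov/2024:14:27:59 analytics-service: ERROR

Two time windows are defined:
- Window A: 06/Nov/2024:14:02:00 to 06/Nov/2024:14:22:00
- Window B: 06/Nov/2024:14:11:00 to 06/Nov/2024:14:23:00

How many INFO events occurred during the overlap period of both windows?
0

To find overlap events:

1. Window A: 06/Nov/2024:14:02:00 to 06/Nov/2024:14:22:00
2. Window B: 06/Nov/2024:14:11:00 to 06/Nov/2024:14:23:00
3. Overlap period: 06/Nov/2024:14:11:00 to 06/Nov/2024:14:22:00
4. Count INFO events in overlap: 0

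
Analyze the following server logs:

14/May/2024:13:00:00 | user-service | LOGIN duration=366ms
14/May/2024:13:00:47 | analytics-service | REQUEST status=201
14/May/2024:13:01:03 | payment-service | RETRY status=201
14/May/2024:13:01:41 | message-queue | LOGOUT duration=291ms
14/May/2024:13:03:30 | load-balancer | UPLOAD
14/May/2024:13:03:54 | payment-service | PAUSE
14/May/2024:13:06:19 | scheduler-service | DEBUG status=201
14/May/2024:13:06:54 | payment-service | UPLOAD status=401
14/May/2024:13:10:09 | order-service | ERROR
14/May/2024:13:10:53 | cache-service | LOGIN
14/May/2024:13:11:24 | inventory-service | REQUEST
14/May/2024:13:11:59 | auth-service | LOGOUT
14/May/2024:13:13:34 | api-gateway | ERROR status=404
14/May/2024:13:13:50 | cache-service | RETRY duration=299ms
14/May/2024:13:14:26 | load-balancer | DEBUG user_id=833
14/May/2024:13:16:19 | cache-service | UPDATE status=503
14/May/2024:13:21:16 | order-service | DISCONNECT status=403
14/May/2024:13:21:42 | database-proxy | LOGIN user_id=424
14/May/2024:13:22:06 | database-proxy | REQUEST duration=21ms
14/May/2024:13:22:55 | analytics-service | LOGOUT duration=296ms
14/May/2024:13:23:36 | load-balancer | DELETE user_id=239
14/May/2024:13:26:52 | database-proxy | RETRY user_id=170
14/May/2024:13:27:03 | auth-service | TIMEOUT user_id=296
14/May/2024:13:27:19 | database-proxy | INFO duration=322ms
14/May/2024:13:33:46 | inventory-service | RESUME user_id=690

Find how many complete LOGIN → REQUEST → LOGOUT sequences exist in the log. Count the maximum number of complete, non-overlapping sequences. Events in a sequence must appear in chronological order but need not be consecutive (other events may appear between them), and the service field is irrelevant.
3

To count sequences:

1. Look for pattern: LOGIN → REQUEST → LOGOUT
2. Greedily scan the log in chronological order, matching each sequence element in turn (ignoring service)
3. Each time the full pattern completes, increment the count and restart matching from the next event
4. Complete non-overlapping sequences found: 3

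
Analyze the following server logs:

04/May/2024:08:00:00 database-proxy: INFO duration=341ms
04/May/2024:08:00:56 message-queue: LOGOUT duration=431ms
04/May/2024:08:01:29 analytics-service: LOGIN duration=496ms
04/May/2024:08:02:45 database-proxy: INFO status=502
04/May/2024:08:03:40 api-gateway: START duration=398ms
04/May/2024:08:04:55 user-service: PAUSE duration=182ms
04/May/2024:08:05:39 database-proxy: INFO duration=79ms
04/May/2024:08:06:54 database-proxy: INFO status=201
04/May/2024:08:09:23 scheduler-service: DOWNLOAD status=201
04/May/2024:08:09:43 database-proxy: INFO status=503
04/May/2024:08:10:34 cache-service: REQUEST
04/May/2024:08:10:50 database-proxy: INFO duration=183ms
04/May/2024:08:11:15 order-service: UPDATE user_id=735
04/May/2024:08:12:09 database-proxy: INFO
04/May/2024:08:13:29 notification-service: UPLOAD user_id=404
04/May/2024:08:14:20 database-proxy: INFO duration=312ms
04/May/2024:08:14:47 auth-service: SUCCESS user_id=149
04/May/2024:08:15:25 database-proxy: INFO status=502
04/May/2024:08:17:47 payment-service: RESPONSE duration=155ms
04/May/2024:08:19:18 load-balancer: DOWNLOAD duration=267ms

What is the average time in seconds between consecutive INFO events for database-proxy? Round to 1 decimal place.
115.6

To calculate average interval:

1. Find all INFO events for database-proxy in order
2. Calculate time gaps between consecutive events
3. Compute mean of gaps: 925 / 8 = 115.6 seconds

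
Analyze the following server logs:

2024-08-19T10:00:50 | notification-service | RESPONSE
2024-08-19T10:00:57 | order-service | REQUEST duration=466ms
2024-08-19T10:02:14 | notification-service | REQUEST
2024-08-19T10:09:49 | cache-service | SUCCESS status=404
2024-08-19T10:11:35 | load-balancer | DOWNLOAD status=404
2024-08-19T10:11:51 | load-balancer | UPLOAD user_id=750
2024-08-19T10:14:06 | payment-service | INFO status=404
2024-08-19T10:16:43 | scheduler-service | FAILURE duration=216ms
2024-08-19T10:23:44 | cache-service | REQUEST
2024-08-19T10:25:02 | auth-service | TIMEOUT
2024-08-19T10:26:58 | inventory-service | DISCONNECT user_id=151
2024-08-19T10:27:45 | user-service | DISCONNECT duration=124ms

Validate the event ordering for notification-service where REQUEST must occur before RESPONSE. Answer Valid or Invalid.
Invalid

To validate ordering:

1. Required order: REQUEST → RESPONSE
2. Rule: REQUEST must occur before RESPONSE
3. Check actual order of events for notification-service
4. Result: Invalid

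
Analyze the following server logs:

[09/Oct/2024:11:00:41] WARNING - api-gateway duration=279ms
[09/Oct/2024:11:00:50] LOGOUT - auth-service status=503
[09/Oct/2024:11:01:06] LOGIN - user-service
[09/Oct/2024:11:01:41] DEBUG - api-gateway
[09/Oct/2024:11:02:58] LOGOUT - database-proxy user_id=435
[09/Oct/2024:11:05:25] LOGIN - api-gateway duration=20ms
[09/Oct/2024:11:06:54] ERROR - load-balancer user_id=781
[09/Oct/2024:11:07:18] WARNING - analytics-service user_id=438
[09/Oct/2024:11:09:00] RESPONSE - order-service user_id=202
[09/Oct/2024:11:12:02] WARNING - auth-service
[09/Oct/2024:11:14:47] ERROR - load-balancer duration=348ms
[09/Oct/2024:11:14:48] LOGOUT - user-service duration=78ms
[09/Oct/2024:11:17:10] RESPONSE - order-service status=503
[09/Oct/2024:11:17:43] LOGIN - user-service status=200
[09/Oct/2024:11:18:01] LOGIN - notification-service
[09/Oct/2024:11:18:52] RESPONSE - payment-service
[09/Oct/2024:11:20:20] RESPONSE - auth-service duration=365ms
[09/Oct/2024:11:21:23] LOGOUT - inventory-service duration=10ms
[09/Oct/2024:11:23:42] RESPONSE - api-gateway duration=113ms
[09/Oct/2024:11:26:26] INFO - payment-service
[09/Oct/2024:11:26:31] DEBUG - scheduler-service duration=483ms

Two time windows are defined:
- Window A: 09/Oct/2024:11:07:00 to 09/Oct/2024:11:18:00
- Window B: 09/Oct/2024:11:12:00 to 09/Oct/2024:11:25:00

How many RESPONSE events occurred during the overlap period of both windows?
1

To find overlap events:

1. Window A: 09/Oct/2024:11:07:00 to 09/Oct/2024:11:18:00
2. Window B: 09/Oct/2024:11:12:00 to 09/Oct/2024:11:25:00
3. Overlap period: 09/Oct/2024:11:12:00 to 09/Oct/2024:11:18:00
4. Count RESPONSE events in overlap: 1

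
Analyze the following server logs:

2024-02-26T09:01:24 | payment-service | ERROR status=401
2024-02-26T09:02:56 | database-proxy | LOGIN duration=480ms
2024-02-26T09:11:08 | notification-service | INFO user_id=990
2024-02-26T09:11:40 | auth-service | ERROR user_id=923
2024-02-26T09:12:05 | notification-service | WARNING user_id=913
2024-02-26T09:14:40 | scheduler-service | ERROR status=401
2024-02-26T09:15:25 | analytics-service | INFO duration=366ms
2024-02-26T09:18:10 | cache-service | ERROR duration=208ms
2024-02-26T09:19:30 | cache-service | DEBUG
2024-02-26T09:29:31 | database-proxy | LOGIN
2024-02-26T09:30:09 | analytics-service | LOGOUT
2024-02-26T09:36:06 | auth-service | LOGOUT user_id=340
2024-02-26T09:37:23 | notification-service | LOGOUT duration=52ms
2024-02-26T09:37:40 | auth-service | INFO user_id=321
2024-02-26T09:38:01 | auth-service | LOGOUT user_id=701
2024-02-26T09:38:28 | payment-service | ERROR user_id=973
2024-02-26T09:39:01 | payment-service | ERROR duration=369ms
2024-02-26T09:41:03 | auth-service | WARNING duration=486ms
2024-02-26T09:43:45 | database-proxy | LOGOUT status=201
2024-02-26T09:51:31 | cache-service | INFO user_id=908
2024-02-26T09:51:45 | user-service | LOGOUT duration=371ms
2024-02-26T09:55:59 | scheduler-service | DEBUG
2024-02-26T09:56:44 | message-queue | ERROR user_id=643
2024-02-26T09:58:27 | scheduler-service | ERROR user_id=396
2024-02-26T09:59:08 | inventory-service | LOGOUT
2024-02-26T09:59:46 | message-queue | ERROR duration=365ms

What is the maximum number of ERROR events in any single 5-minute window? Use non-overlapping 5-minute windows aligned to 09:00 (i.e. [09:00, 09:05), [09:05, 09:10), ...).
3

To find the burst window:

1. Divide the log period into non-overlapping 5-minute windows starting at 09:00
2. Count ERROR events in each window
3. Find the window with maximum count
4. Maximum events in a window: 3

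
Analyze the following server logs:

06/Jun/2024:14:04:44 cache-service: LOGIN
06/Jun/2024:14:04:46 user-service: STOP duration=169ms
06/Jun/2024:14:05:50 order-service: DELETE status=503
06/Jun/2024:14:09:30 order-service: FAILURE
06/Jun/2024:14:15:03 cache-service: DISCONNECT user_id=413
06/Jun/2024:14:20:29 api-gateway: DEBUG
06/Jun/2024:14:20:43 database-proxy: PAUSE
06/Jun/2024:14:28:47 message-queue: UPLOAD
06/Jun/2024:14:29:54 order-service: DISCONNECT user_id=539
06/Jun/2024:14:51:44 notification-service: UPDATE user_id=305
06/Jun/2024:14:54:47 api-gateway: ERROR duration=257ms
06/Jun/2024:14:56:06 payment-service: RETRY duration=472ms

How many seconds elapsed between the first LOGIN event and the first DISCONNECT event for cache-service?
619

To find the time between events:

1. Locate the first LOGIN event for cache-service: 06/Jun/2024:14:04:44
2. Locate the first DISCONNECT event for cache-service: 06/Jun/2024:14:15:03
3. Calculate the difference: 06/Jun/2024:14:15:03 - 06/Jun/2024:14:04:44 = 619 seconds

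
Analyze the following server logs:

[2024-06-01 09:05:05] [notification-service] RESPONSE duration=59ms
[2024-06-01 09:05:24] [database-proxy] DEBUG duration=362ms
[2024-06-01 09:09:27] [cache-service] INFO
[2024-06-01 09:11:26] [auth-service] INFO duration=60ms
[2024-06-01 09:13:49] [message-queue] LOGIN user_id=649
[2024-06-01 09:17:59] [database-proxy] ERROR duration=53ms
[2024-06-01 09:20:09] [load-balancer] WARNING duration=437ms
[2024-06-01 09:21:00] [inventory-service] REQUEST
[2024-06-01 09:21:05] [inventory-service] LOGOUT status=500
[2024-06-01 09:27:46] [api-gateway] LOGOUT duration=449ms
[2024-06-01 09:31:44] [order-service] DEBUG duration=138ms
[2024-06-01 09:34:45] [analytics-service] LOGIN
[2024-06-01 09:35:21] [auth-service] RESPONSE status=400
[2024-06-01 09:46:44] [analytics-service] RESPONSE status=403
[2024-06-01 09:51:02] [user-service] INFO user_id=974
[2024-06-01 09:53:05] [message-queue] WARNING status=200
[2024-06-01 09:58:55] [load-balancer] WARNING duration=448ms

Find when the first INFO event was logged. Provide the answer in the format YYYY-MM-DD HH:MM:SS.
2024-06-01 09:09:27

To find the first event:

1. Filter for all INFO events
2. Sort by timestamp
3. Select the first one
4. Timestamp: 2024-06-01 09:09:27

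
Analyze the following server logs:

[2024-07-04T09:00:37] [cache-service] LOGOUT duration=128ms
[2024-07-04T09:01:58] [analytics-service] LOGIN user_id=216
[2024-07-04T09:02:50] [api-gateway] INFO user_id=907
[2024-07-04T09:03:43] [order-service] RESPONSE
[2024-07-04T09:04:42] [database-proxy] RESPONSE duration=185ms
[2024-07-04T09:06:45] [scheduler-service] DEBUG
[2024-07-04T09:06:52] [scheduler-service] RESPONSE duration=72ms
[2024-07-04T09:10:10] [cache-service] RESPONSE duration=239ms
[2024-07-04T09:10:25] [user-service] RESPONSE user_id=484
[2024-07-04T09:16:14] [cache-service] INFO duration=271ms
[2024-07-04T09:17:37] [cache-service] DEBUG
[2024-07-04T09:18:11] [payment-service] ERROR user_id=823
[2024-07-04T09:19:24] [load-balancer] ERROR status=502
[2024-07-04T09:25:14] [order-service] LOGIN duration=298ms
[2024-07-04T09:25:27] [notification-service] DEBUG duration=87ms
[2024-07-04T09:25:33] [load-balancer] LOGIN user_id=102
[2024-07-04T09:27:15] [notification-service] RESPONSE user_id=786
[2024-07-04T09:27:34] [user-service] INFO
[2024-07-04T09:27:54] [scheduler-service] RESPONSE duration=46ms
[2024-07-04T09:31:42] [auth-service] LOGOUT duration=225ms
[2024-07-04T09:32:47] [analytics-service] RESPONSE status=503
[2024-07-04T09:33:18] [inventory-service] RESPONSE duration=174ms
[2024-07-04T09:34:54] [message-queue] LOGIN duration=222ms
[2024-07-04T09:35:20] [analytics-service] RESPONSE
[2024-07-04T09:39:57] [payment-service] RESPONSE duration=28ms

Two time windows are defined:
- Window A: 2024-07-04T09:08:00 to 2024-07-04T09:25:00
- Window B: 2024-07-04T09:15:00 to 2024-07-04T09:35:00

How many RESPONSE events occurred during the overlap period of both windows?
0

To find overlap events:

1. Window A: 2024-07-04T09:08:00 to 2024-07-04T09:25:00
2. Window B: 2024-07-04T09:15:00 to 2024-07-04T09:35:00
3. Overlap period: 2024-07-04T09:15:00 to 2024-07-04T09:25:00
4. Count RESPONSE events in overlap: 0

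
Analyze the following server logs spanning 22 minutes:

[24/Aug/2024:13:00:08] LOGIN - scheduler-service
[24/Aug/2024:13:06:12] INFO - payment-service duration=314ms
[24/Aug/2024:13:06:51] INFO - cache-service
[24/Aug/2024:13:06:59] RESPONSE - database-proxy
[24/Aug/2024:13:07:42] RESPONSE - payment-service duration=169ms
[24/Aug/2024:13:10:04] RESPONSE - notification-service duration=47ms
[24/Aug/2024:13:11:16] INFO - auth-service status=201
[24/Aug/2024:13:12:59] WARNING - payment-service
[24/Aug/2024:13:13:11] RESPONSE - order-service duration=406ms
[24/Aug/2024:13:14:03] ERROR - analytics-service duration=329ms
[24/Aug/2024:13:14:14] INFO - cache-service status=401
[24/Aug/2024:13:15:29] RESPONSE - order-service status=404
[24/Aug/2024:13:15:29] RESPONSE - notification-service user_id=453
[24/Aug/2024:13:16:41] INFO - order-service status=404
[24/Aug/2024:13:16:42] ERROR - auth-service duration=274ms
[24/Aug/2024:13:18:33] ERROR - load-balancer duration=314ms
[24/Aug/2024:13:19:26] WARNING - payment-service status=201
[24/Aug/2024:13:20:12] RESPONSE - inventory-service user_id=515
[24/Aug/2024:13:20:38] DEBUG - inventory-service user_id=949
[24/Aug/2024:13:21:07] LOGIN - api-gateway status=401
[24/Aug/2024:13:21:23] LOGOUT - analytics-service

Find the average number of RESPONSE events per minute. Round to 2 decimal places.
0.32

To calculate the rate:

1. Count total RESPONSE events: 7
2. Total time period: 22 minutes
3. Rate = 7 / 22 = 0.32 events per minute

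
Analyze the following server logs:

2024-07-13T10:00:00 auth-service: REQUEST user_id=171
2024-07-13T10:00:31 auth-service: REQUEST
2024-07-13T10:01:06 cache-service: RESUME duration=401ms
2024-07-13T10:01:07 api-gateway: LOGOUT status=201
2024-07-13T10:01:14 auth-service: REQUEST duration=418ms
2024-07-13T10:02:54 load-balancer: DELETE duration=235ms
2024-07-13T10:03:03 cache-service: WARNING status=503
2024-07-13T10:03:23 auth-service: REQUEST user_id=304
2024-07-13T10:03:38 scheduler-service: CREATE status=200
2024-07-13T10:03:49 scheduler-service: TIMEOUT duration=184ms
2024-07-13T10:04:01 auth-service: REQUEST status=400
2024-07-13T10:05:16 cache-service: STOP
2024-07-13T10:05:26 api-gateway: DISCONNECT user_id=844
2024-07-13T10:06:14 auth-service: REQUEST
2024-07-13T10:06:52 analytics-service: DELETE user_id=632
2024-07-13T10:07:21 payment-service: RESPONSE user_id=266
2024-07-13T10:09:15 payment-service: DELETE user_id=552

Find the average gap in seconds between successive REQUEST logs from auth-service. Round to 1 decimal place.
74.8

To calculate average interval:

1. Find all REQUEST events for auth-service in order
2. Calculate time gaps between consecutive events
3. Compute mean of gaps: 374 / 5 = 74.8 seconds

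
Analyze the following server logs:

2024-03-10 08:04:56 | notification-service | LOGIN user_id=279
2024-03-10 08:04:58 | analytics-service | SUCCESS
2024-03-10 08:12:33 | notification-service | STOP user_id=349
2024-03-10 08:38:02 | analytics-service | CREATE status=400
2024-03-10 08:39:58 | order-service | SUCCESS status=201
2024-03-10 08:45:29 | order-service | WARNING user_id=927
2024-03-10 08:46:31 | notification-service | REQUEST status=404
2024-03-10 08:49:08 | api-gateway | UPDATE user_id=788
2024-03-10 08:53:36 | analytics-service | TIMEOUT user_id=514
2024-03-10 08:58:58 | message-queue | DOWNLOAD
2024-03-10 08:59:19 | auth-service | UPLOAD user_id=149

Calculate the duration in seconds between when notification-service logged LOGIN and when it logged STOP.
457

To find the time between events:

1. Locate the first LOGIN event for notification-service: 2024-03-10 08:04:56
2. Locate the first STOP event for notification-service: 2024-03-10 08:12:33
3. Calculate the difference: 2024-03-10 08:12:33 - 2024-03-10 08:04:56 = 457 seconds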